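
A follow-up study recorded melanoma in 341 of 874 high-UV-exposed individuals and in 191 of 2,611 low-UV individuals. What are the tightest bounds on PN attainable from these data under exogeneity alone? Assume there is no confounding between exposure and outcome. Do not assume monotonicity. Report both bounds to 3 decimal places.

p₁ = P(outcome | exposed) = 341/874 = 0.39016
p₀ = P(outcome | unexposed) = 191/2611 = 0.073152
Under exogeneity alone the bounds on PN are max{0,(p₁−p₀)/p₁} ≤ PN ≤ min{1,(1−p₀)/p₁}.
  lower = (p₁ − p₀)/p₁ = 0.31701 / 0.39016 ≈ 0.8125
  upper = min{1, (1 − p₀)/p₁} = 0.92685 / 0.39016 ≈ 2.3756 → capped at 1

0.813 ≤ PN ≤ 1.000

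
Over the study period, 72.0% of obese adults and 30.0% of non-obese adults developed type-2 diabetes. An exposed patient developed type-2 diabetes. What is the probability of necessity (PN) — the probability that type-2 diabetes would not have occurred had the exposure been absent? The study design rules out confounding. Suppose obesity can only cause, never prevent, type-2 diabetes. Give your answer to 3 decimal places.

p₁ = 0.72, p₀ = 0.3.
Under exogeneity and monotonicity, PN = (p₁ − p₀) / p₁.
PN = (0.72 − 0.3) / 0.72 = 0.42 / 0.72 ≈ 0.5833

PN ≈ 0.583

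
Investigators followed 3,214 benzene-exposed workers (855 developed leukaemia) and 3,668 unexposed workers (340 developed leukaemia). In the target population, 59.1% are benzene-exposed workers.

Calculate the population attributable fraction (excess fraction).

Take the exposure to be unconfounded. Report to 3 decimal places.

p₁ = P(outcome | exposed) = 855/3214 = 0.26602
p₀ = P(outcome | unexposed) = 340/3668 = 0.092694
Overall risk P(Y=1) = π·p₁ + (1−π)·p₀ = 0.591×0.26602 + 0.409×0.092694 = 0.19513.
Under exogeneity, PAF = [P(Y=1) − p₀] / P(Y=1).
PAF = (0.19513 − 0.092694) / 0.19513 ≈ 0.5250

PAF ≈ 0.525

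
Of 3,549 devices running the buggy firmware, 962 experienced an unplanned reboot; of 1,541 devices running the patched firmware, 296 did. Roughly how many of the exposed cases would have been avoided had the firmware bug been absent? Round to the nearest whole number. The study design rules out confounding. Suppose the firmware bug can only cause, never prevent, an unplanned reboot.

p₁ = P(outcome | exposed) = 962/3549 = 0.27106
p₀ = P(outcome | unexposed) = 296/1541 = 0.19208
PN = (p₁ − p₀)/p₁ = (0.27106 − 0.19208) / 0.27106 ≈ 0.29137.
Attributable cases ≈ PN × (exposed cases) = 0.29137 × 962 ≈ 280.30.

about 280 cases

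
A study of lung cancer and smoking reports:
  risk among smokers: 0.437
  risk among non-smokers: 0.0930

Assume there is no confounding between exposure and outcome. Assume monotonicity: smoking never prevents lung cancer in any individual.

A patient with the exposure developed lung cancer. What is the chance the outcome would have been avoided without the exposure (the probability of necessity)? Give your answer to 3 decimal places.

PN ≈ 0.787

Let p₁ = 0.437, p₀ = 0.093.
Under exogeneity and monotonicity, PN = (p₁ − p₀) / p₁.
PN = (0.437 − 0.093) / 0.437 = 0.344 / 0.437 ≈ 0.7872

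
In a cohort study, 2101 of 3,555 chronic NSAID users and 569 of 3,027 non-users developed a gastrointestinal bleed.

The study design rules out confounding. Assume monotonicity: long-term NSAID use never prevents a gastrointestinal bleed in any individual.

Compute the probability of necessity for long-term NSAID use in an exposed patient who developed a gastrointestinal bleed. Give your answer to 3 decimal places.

p₁ = P(outcome | exposed) = 2101/3555 = 0.591
p₀ = P(outcome | unexposed) = 569/3027 = 0.18797
Under exogeneity and monotonicity, PN = (p₁ − p₀) / p₁.
PN = (0.591 − 0.18797) / 0.591 = 0.40302 / 0.591 ≈ 0.6819

PN ≈ 0.682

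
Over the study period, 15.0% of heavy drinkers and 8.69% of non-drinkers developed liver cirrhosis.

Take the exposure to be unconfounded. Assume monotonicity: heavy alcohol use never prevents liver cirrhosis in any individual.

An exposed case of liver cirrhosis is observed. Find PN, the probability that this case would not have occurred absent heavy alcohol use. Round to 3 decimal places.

p₁ = 0.15, p₀ = 0.0869.
Under exogeneity and monotonicity, PN = (p₁ − p₀) / p₁.
PN = (0.15 − 0.0869) / 0.15 = 0.0631 / 0.15 ≈ 0.4207

PN ≈ 0.421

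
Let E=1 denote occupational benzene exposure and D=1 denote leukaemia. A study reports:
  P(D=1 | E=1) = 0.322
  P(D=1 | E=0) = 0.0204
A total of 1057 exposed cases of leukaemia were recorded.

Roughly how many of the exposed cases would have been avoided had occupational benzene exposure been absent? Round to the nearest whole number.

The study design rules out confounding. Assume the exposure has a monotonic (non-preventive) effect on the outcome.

Let p₁ = 0.322, p₀ = 0.0204.
PN = (p₁ − p₀)/p₁ = (0.322 − 0.0204) / 0.322 ≈ 0.93665.
Attributable cases ≈ PN × (exposed cases) = 0.93665 × 1057 ≈ 990.03.

about 990 cases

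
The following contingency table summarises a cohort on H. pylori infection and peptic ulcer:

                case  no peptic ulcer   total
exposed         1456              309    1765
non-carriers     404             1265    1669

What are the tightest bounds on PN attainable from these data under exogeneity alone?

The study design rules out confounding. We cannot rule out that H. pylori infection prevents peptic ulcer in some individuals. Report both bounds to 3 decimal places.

p₁ = P(outcome | exposed) = 1456/1765 = 0.82493
p₀ = P(outcome | unexposed) = 404/1669 = 0.24206
Under exogeneity alone the bounds on PN are max{0,(p₁−p₀)/p₁} ≤ PN ≤ min{1,(1−p₀)/p₁}.
  lower = (p₁ − p₀)/p₁ = 0.58287 / 0.82493 ≈ 0.7066
  upper = min{1, (1 − p₀)/p₁} = 0.75794 / 0.82493 ≈ 0.9188

0.707 ≤ PN ≤ 0.919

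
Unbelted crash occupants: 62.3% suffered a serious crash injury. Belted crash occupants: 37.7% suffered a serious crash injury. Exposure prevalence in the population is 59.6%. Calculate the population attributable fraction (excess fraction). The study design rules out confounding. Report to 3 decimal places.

p₁ = 0.623, p₀ = 0.377.
Overall risk P(Y=1) = π·p₁ + (1−π)·p₀ = 0.596×0.623 + 0.404×0.377 = 0.52362.
Under exogeneity, PAF = [P(Y=1) − p₀] / P(Y=1).
PAF = (0.52362 − 0.377) / 0.52362 ≈ 0.2800

PAF ≈ 0.280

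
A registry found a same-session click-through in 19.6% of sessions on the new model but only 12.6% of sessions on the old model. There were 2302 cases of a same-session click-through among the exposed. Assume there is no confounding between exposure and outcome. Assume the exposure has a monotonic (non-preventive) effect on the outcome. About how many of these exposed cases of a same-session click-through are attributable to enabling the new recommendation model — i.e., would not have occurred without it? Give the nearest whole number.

about 822 cases

p₁ = 0.196, p₀ = 0.126.
PN = (p₁ − p₀)/p₁ = (0.196 − 0.126) / 0.196 ≈ 0.35714.
Attributable cases ≈ PN × (exposed cases) = 0.35714 × 2302 ≈ 822.14.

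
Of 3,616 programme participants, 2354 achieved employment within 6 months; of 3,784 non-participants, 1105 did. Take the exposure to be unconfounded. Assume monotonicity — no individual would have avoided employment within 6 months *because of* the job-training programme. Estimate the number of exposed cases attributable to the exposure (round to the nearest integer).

about 1298 cases

p₁ = P(outcome | exposed) = 2354/3616 = 0.651
p₀ = P(outcome | unexposed) = 1105/3784 = 0.29202
PN = (p₁ − p₀)/p₁ = (0.651 − 0.29202) / 0.651 ≈ 0.55143.
Attributable cases ≈ PN × (exposed cases) = 0.55143 × 2354 ≈ 1298.06.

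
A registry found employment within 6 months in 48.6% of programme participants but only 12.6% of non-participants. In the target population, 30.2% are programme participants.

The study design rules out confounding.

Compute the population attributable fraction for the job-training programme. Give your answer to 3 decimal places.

p₁ = 0.486, p₀ = 0.126.
Overall risk P(Y=1) = π·p₁ + (1−π)·p₀ = 0.302×0.486 + 0.698×0.126 = 0.23472.
Under exogeneity, PAF = [P(Y=1) − p₀] / P(Y=1).
PAF = (0.23472 − 0.126) / 0.23472 ≈ 0.4632

PAF ≈ 0.463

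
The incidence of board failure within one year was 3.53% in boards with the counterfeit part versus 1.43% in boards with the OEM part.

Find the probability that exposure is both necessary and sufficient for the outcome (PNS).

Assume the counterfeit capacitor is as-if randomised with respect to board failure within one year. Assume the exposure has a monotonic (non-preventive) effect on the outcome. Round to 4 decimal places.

p₁ = 0.0353, p₀ = 0.0143.
Under exogeneity and monotonicity, PNS = p₁ − p₀.
PNS = 0.0353 − 0.0143 = 0.021

PNS ≈ 0.0210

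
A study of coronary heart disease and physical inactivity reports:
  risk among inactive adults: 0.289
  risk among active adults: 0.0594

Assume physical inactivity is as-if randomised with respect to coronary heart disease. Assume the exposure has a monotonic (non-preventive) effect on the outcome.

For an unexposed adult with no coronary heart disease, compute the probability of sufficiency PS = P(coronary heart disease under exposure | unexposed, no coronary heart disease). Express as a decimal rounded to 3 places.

PS ≈ 0.244

Let p₁ = 0.289, p₀ = 0.0594.
Under exogeneity and monotonicity, PS = (p₁ − p₀) / (1 − p₀).
PS = (0.289 − 0.0594) / (1 − 0.0594) = 0.2296 / 0.9406 ≈ 0.2441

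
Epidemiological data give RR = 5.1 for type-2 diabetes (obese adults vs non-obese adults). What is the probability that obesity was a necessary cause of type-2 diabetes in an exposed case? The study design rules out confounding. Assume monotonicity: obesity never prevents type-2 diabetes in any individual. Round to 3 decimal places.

PN ≈ 0.804

Under exogeneity and monotonicity, PN = (RR − 1) / RR = 1 − 1/RR.
PN = (5.1 − 1) / 5.1 = 4.1 / 5.1 ≈ 0.8039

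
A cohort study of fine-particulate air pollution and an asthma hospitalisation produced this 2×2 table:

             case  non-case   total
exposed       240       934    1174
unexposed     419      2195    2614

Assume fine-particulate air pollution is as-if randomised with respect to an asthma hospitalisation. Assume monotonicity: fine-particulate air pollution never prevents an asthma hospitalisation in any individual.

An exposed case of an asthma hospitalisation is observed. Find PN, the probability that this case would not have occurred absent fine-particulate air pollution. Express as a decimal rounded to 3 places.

PN ≈ 0.216

p₁ = P(outcome | exposed) = 240/1174 = 0.20443
p₀ = P(outcome | unexposed) = 419/2614 = 0.16029
Under exogeneity and monotonicity, PN = (p₁ − p₀)/p₁.
PN = (0.20443 − 0.16029) / 0.20443 ≈ 0.2159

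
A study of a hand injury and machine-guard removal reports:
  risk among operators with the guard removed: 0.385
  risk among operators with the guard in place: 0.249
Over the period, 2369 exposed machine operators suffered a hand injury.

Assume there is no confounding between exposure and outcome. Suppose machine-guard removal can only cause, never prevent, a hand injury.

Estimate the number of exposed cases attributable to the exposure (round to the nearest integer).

about 837 cases

Let p₁ = 0.385, p₀ = 0.249.
PN = (p₁ − p₀)/p₁ = (0.385 − 0.249) / 0.385 ≈ 0.35325.
Attributable cases ≈ PN × (exposed cases) = 0.35325 × 2369 ≈ 836.84.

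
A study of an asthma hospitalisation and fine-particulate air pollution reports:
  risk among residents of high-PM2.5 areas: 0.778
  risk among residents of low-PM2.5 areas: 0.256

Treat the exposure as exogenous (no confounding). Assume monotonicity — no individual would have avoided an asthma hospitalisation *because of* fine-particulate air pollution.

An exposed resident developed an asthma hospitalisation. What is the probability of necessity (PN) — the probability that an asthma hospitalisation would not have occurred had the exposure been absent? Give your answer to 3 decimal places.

PN ≈ 0.671

Let p₁ = 0.778, p₀ = 0.256.
Under exogeneity and monotonicity, PN = (p₁ − p₀) / p₁.
PN = (0.778 − 0.256) / 0.778 = 0.522 / 0.778 ≈ 0.6710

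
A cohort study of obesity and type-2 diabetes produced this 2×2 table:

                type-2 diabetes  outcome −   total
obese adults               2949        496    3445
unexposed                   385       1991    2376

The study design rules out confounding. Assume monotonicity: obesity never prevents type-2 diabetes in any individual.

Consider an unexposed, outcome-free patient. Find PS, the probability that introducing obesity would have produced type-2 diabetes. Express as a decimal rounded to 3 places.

PS ≈ 0.828

p₁ = P(outcome | exposed) = 2949/3445 = 0.85602
p₀ = P(outcome | unexposed) = 385/2376 = 0.16204
Under exogeneity and monotonicity, PS = (p₁ − p₀) / (1 − p₀).
PS = (0.85602 − 0.16204) / (1 − 0.16204) = 0.69399 / 0.83796 ≈ 0.8282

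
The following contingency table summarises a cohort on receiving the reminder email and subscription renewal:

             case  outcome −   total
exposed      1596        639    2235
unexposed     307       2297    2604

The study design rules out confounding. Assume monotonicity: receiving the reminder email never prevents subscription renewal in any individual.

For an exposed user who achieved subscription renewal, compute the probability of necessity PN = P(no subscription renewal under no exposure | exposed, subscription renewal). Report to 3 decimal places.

PN ≈ 0.835

p₁ = P(outcome | exposed) = 1596/2235 = 0.71409
p₀ = P(outcome | unexposed) = 307/2604 = 0.1179
Under exogeneity and monotonicity, PN = (p₁ − p₀) / p₁.
PN = (0.71409 − 0.1179) / 0.71409 = 0.5962 / 0.71409 ≈ 0.8349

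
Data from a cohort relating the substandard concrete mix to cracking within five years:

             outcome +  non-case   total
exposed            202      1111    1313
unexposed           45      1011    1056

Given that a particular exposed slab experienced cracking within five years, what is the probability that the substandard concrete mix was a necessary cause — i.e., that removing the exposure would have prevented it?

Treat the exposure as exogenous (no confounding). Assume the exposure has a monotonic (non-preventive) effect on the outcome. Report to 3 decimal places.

p₁ = P(outcome | exposed) = 202/1313 = 0.15385
p₀ = P(outcome | unexposed) = 45/1056 = 0.042614
Under exogeneity and monotonicity, PN = (p₁ − p₀)/p₁.
PN = (0.15385 − 0.042614) / 0.15385 ≈ 0.7230

PN ≈ 0.723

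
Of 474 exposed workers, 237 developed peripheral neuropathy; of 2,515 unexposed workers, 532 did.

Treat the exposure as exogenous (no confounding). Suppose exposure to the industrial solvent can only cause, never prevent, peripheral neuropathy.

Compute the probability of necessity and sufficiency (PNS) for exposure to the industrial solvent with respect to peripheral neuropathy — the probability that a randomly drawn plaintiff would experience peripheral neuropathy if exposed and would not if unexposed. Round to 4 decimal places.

p₁ = P(outcome | exposed) = 237/474 = 0.5
p₀ = P(outcome | unexposed) = 532/2515 = 0.21153
Under exogeneity and monotonicity, PNS = p₁ − p₀.
PNS = 0.5 − 0.21153 = 0.28847

PNS ≈ 0.2885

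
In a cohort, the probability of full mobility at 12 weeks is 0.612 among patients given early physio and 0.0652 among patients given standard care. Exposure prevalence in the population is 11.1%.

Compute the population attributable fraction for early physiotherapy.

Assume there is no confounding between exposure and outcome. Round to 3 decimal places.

PAF ≈ 0.482

Let p₁ = 0.612, p₀ = 0.0652.
Overall risk P(Y=1) = π·p₁ + (1−π)·p₀ = 0.111×0.612 + 0.889×0.0652 = 0.12589.
Under exogeneity, PAF = [P(Y=1) − p₀] / P(Y=1).
PAF = (0.12589 − 0.0652) / 0.12589 ≈ 0.4821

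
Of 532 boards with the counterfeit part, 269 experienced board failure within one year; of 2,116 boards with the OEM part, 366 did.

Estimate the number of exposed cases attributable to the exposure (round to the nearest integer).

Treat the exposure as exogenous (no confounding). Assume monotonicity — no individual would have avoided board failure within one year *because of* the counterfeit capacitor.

p₁ = P(outcome | exposed) = 269/532 = 0.50564
p₀ = P(outcome | unexposed) = 366/2116 = 0.17297
PN = (p₁ − p₀)/p₁ = (0.50564 − 0.17297) / 0.50564 ≈ 0.65792.
Attributable cases ≈ PN × (exposed cases) = 0.65792 × 269 ≈ 176.98.

about 177 cases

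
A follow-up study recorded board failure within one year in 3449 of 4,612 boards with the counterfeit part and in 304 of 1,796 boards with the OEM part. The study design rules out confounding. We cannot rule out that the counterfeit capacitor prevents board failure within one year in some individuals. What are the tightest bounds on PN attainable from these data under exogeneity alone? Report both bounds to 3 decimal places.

p₁ = P(outcome | exposed) = 3449/4612 = 0.74783
p₀ = P(outcome | unexposed) = 304/1796 = 0.16927
Under exogeneity alone the bounds on PN are max{0,(p₁−p₀)/p₁} ≤ PN ≤ min{1,(1−p₀)/p₁}.
  lower = (p₁ − p₀)/p₁ = 0.57857 / 0.74783 ≈ 0.7737
  upper = min{1, (1 − p₀)/p₁} = 0.83073 / 0.74783 ≈ 1.1109 → capped at 1

0.774 ≤ PN ≤ 1.000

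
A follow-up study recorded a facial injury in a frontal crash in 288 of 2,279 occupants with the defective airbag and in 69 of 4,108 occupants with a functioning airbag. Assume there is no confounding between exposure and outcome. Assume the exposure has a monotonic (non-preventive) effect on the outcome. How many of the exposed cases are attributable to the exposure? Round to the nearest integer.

about 250 cases

p₁ = P(outcome | exposed) = 288/2279 = 0.12637
p₀ = P(outcome | unexposed) = 69/4108 = 0.016796
PN = (p₁ − p₀)/p₁ = (0.12637 − 0.016796) / 0.12637 ≈ 0.86709.
Attributable cases ≈ PN × (exposed cases) = 0.86709 × 288 ≈ 249.72.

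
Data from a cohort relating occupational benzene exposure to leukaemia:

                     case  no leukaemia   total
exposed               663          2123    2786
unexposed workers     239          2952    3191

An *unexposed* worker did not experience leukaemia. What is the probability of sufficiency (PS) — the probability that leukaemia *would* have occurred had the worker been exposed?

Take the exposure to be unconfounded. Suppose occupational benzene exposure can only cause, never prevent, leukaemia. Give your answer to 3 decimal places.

p₁ = P(outcome | exposed) = 663/2786 = 0.23798
p₀ = P(outcome | unexposed) = 239/3191 = 0.074898
Under exogeneity and monotonicity, PS = (p₁ − p₀) / (1 − p₀).
PS = (0.23798 − 0.074898) / (1 − 0.074898) = 0.16308 / 0.9251 ≈ 0.1763

PS ≈ 0.176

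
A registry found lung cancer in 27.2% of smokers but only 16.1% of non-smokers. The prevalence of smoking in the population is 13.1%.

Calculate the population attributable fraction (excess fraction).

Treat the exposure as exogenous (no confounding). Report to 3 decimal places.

PAF ≈ 0.083

p₁ = 0.272, p₀ = 0.161.
Overall risk P(Y=1) = π·p₁ + (1−π)·p₀ = 0.131×0.272 + 0.869×0.161 = 0.17554.
Under exogeneity, PAF = [P(Y=1) − p₀] / P(Y=1).
PAF = (0.17554 − 0.161) / 0.17554 ≈ 0.0828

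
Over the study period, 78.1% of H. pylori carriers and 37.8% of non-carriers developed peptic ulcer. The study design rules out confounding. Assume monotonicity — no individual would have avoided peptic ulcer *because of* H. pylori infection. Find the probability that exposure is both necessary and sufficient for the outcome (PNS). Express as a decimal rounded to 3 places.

p₁ = 0.781, p₀ = 0.378.
Under exogeneity and monotonicity, PNS = p₁ − p₀.
PNS = 0.781 − 0.378 = 0.403

PNS ≈ 0.403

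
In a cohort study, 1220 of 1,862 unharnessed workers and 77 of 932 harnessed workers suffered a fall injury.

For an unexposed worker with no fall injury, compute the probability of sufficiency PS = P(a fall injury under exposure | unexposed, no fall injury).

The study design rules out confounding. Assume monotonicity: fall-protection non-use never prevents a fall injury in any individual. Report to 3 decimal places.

p₁ = P(outcome | exposed) = 1220/1862 = 0.65521
p₀ = P(outcome | unexposed) = 77/932 = 0.082618
Under exogeneity and monotonicity, PS = (p₁ − p₀) / (1 − p₀).
PS = (0.65521 − 0.082618) / (1 − 0.082618) = 0.57259 / 0.91738 ≈ 0.6242

PS ≈ 0.624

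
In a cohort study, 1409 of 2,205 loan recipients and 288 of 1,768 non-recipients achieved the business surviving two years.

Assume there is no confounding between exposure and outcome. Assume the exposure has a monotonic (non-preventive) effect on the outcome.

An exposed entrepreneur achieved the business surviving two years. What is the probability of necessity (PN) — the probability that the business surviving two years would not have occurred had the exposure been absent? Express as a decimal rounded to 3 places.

PN ≈ 0.745

p₁ = P(outcome | exposed) = 1409/2205 = 0.639
p₀ = P(outcome | unexposed) = 288/1768 = 0.1629
Under exogeneity and monotonicity, PN = (p₁ − p₀) / p₁.
PN = (0.639 − 0.1629) / 0.639 = 0.47611 / 0.639 ≈ 0.7451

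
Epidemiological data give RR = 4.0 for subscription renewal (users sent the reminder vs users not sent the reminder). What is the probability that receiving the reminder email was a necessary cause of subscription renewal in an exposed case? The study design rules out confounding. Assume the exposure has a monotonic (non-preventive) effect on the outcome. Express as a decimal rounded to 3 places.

Under exogeneity and monotonicity, PN = (RR − 1) / RR = 1 − 1/RR.
PN = (4.0 − 1) / 4.0 = 3 / 4.0 ≈ 0.7500

PN ≈ 0.750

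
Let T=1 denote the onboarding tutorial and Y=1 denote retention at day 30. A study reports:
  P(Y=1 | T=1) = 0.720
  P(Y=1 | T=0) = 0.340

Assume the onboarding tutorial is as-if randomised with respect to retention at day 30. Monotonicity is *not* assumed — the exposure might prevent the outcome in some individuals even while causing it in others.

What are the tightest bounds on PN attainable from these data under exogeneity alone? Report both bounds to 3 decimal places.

Let p₁ = 0.72, p₀ = 0.34.
Under exogeneity alone the bounds on PN are max{0,(p₁−p₀)/p₁} ≤ PN ≤ min{1,(1−p₀)/p₁}.
  lower = (p₁ − p₀)/p₁ = 0.38 / 0.72 ≈ 0.5278
  upper = min{1, (1 − p₀)/p₁} = 0.66 / 0.72 ≈ 0.9167

0.528 ≤ PN ≤ 0.917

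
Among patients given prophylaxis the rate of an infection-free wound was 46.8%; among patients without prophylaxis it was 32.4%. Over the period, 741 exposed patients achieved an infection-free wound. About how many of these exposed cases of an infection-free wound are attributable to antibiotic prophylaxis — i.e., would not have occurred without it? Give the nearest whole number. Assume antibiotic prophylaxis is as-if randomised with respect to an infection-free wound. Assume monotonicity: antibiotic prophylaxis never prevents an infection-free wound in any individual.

p₁ = 0.468, p₀ = 0.324.
PN = (p₁ − p₀)/p₁ = (0.468 − 0.324) / 0.468 ≈ 0.30769.
Attributable cases ≈ PN × (exposed cases) = 0.30769 × 741 ≈ 228.00.

about 228 cases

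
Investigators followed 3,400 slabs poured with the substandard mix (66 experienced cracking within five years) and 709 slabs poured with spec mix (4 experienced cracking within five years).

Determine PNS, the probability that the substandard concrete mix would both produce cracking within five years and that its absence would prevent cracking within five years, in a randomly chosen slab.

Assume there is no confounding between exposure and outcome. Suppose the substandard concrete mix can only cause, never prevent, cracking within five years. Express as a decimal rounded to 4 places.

p₁ = P(outcome | exposed) = 66/3400 = 0.019412
p₀ = P(outcome | unexposed) = 4/709 = 0.0056417
Under exogeneity and monotonicity, PNS = p₁ − p₀.
PNS = 0.019412 − 0.0056417 = 0.01377

PNS ≈ 0.0138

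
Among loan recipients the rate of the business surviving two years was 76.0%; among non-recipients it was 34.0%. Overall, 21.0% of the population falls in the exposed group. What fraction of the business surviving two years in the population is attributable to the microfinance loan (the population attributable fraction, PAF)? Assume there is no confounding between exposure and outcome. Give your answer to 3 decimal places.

p₁ = 0.76, p₀ = 0.34.
Overall risk P(Y=1) = π·p₁ + (1−π)·p₀ = 0.21×0.76 + 0.79×0.34 = 0.4282.
Under exogeneity, PAF = [P(Y=1) − p₀] / P(Y=1).
PAF = (0.4282 − 0.34) / 0.4282 ≈ 0.2060

PAF ≈ 0.206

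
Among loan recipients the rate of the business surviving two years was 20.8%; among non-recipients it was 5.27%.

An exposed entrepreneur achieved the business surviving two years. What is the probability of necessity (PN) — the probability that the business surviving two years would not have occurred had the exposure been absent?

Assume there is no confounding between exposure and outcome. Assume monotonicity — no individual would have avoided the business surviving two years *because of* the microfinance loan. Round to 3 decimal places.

PN ≈ 0.747

p₁ = 0.208, p₀ = 0.0527.
Under exogeneity and monotonicity, PN = (p₁ − p₀) / p₁.
PN = (0.208 − 0.0527) / 0.208 = 0.1553 / 0.208 ≈ 0.7466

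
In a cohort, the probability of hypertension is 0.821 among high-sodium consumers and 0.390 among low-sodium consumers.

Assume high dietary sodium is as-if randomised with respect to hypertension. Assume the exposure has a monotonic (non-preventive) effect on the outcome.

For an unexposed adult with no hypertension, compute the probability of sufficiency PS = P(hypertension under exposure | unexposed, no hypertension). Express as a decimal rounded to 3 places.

PS ≈ 0.707

Let p₁ = 0.821, p₀ = 0.39.
Under exogeneity and monotonicity, PS = (p₁ − p₀) / (1 − p₀).
PS = (0.821 − 0.39) / (1 − 0.39) = 0.431 / 0.61 ≈ 0.7066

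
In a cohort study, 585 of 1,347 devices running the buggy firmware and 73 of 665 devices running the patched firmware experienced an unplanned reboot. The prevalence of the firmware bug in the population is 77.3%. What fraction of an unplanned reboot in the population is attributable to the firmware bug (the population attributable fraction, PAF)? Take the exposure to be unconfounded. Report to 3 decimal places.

PAF ≈ 0.696

p₁ = P(outcome | exposed) = 585/1347 = 0.4343
p₀ = P(outcome | unexposed) = 73/665 = 0.10977
Overall risk P(Y=1) = π·p₁ + (1−π)·p₀ = 0.773×0.4343 + 0.227×0.10977 = 0.36063.
Under exogeneity, PAF = [P(Y=1) − p₀] / P(Y=1).
PAF = (0.36063 − 0.10977) / 0.36063 ≈ 0.6956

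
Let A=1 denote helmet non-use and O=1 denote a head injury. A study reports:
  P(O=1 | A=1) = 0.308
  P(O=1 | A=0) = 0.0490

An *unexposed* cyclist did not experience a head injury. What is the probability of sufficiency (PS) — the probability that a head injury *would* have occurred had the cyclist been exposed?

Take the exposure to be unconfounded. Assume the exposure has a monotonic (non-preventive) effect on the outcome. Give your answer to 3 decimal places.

PS ≈ 0.272

Let p₁ = 0.308, p₀ = 0.049.
Under exogeneity and monotonicity, PS = (p₁ − p₀) / (1 − p₀).
PS = (0.308 − 0.049) / (1 − 0.049) = 0.259 / 0.951 ≈ 0.2723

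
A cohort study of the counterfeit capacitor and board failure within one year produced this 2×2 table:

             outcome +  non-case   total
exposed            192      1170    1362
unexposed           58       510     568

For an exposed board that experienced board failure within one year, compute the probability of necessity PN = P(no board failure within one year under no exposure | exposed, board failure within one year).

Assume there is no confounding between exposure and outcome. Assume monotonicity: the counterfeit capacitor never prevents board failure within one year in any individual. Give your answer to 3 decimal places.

PN ≈ 0.276

p₁ = P(outcome | exposed) = 192/1362 = 0.14097
p₀ = P(outcome | unexposed) = 58/568 = 0.10211
Under exogeneity and monotonicity, PN = (p₁ − p₀) / p₁.
PN = (0.14097 − 0.10211) / 0.14097 = 0.038856 / 0.14097 ≈ 0.2756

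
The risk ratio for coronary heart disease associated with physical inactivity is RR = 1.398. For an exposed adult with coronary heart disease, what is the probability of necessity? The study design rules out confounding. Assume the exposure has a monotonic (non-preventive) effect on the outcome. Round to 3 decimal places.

PN ≈ 0.285

Under exogeneity and monotonicity, PN = (RR − 1) / RR = 1 − 1/RR.
PN = (1.398 − 1) / 1.398 = 0.398 / 1.398 ≈ 0.2847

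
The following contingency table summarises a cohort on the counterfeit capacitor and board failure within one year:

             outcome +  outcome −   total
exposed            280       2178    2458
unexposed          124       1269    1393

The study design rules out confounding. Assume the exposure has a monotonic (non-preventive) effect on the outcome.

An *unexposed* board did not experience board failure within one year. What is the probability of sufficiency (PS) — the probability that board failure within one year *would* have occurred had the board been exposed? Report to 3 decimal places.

PS ≈ 0.027

p₁ = P(outcome | exposed) = 280/2458 = 0.11391
p₀ = P(outcome | unexposed) = 124/1393 = 0.089017
Under exogeneity and monotonicity, PS = (p₁ − p₀)/(1 − p₀).
PS = (0.11391 − 0.089017) / 0.91098 ≈ 0.0273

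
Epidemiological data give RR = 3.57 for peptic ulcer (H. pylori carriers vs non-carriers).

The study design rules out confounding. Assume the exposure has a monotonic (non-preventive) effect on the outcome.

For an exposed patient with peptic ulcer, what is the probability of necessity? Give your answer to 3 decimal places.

PN ≈ 0.720

Under exogeneity and monotonicity, PN = (RR − 1) / RR = 1 − 1/RR.
PN = (3.57 − 1) / 3.57 = 2.57 / 3.57 ≈ 0.7199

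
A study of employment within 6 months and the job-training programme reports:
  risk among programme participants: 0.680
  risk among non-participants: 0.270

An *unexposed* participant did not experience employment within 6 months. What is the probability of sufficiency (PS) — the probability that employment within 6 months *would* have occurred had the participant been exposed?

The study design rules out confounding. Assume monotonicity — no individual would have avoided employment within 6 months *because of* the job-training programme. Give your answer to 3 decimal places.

Let p₁ = 0.68, p₀ = 0.27.
Under exogeneity and monotonicity, PS = (p₁ − p₀) / (1 − p₀).
PS = (0.68 − 0.27) / (1 − 0.27) = 0.41 / 0.73 ≈ 0.5616

PS ≈ 0.562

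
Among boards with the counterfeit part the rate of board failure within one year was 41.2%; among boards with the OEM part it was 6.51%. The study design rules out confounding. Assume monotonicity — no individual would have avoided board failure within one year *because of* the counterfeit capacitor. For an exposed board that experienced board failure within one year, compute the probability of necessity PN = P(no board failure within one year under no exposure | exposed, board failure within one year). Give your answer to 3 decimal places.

PN ≈ 0.842

p₁ = 0.412, p₀ = 0.0651.
Under exogeneity and monotonicity, PN = (p₁ − p₀) / p₁.
PN = (0.412 − 0.0651) / 0.412 = 0.3469 / 0.412 ≈ 0.8420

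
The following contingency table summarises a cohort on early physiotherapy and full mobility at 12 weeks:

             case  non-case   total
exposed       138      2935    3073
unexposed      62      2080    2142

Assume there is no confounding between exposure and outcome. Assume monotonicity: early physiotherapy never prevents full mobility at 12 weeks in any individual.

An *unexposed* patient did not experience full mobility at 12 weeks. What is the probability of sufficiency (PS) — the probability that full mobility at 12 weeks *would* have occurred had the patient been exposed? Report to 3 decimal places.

PS ≈ 0.016

p₁ = P(outcome | exposed) = 138/3073 = 0.044907
p₀ = P(outcome | unexposed) = 62/2142 = 0.028945
Under exogeneity and monotonicity, PS = (p₁ − p₀)/(1 − p₀).
PS = (0.044907 − 0.028945) / 0.97106 ≈ 0.0164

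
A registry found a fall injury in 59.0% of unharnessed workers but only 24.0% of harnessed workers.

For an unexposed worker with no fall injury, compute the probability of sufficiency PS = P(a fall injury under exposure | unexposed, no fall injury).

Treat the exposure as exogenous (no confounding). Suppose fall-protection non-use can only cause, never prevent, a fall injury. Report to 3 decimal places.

p₁ = 0.59, p₀ = 0.24.
Under exogeneity and monotonicity, PS = (p₁ − p₀) / (1 − p₀).
PS = (0.59 − 0.24) / (1 − 0.24) = 0.35 / 0.76 ≈ 0.4605

PS ≈ 0.461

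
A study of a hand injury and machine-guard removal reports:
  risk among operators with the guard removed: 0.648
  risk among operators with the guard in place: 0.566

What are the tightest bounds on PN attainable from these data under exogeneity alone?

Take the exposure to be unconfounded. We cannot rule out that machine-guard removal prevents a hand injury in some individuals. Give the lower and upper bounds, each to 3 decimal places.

Let p₁ = 0.648, p₀ = 0.566.
Under exogeneity alone the bounds on PN are max{0,(p₁−p₀)/p₁} ≤ PN ≤ min{1,(1−p₀)/p₁}.
  lower = (p₁ − p₀)/p₁ = 0.082 / 0.648 ≈ 0.1265
  upper = min{1, (1 − p₀)/p₁} = 0.434 / 0.648 ≈ 0.6698

0.127 ≤ PN ≤ 0.670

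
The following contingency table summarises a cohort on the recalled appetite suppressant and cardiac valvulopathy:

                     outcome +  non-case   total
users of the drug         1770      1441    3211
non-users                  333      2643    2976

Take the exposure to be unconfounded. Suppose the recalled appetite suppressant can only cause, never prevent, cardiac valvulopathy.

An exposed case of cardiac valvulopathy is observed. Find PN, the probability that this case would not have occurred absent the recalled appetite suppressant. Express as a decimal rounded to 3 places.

p₁ = P(outcome | exposed) = 1770/3211 = 0.55123
p₀ = P(outcome | unexposed) = 333/2976 = 0.1119
Under exogeneity and monotonicity, PN = (p₁ − p₀)/p₁.
PN = (0.55123 − 0.1119) / 0.55123 ≈ 0.7970

PN ≈ 0.797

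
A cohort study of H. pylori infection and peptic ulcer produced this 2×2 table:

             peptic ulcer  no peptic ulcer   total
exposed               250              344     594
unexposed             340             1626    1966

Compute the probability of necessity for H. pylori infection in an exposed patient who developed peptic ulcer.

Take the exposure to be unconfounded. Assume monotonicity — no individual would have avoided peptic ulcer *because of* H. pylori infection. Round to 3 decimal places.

PN ≈ 0.589

p₁ = P(outcome | exposed) = 250/594 = 0.42088
p₀ = P(outcome | unexposed) = 340/1966 = 0.17294
Under exogeneity and monotonicity, PN = (p₁ − p₀) / p₁.
PN = (0.42088 − 0.17294) / 0.42088 = 0.24794 / 0.42088 ≈ 0.5891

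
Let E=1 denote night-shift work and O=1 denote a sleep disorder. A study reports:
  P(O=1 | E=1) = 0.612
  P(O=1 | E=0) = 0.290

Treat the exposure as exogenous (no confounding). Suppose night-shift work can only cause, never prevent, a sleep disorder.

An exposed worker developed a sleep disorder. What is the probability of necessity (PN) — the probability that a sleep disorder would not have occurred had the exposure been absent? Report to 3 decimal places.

PN ≈ 0.526

Let p₁ = 0.612, p₀ = 0.29.
Under exogeneity and monotonicity, PN = (p₁ − p₀) / p₁.
PN = (0.612 − 0.29) / 0.612 = 0.322 / 0.612 ≈ 0.5261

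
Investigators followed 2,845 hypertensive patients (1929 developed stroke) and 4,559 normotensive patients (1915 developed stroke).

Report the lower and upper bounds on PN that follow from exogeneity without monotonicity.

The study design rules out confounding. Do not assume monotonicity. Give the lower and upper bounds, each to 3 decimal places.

p₁ = P(outcome | exposed) = 1929/2845 = 0.67803
p₀ = P(outcome | unexposed) = 1915/4559 = 0.42005
Under exogeneity alone the bounds on PN are max{0,(p₁−p₀)/p₁} ≤ PN ≤ min{1,(1−p₀)/p₁}.
  lower = (p₁ − p₀)/p₁ = 0.25798 / 0.67803 ≈ 0.3805
  upper = min{1, (1 − p₀)/p₁} = 0.57995 / 0.67803 ≈ 0.8553

0.380 ≤ PN ≤ 0.855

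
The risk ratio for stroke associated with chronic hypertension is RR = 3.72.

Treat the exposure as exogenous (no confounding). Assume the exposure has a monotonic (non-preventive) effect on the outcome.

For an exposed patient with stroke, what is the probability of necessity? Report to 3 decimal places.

PN ≈ 0.731

Under exogeneity and monotonicity, PN = (RR − 1) / RR = 1 − 1/RR.
PN = (3.72 − 1) / 3.72 = 2.72 / 3.72 ≈ 0.7312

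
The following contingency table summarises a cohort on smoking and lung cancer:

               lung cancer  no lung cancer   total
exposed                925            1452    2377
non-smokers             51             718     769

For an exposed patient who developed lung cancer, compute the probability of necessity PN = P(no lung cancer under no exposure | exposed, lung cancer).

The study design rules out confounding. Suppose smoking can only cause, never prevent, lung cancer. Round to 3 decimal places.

PN ≈ 0.830

p₁ = P(outcome | exposed) = 925/2377 = 0.38915
p₀ = P(outcome | unexposed) = 51/769 = 0.06632
Under exogeneity and monotonicity, PN = (p₁ − p₀)/p₁.
PN = (0.38915 − 0.06632) / 0.38915 ≈ 0.8296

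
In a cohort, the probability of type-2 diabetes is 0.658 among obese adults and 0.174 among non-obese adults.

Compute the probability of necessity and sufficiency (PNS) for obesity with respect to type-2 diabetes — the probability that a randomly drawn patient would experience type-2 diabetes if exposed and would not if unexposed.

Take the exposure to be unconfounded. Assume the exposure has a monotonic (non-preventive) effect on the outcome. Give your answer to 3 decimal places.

PNS ≈ 0.484

Let p₁ = 0.658, p₀ = 0.174.
Under exogeneity and monotonicity, PNS = p₁ − p₀.
PNS = 0.658 − 0.174 = 0.484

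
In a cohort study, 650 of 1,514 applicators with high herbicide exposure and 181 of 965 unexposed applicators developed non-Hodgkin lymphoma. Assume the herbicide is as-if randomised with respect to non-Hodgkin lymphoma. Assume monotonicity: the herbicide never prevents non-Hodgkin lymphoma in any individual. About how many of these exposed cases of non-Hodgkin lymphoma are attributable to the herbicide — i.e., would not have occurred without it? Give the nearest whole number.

about 366 cases

p₁ = P(outcome | exposed) = 650/1514 = 0.42933
p₀ = P(outcome | unexposed) = 181/965 = 0.18756
PN = (p₁ − p₀)/p₁ = (0.42933 − 0.18756) / 0.42933 ≈ 0.56312.
Attributable cases ≈ PN × (exposed cases) = 0.56312 × 650 ≈ 366.03.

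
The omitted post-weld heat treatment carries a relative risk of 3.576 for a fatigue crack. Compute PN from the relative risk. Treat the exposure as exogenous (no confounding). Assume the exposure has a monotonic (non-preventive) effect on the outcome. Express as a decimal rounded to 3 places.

PN ≈ 0.720

Under exogeneity and monotonicity, PN = (RR − 1) / RR = 1 − 1/RR.
PN = (3.576 − 1) / 3.576 = 2.576 / 3.576 ≈ 0.7204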